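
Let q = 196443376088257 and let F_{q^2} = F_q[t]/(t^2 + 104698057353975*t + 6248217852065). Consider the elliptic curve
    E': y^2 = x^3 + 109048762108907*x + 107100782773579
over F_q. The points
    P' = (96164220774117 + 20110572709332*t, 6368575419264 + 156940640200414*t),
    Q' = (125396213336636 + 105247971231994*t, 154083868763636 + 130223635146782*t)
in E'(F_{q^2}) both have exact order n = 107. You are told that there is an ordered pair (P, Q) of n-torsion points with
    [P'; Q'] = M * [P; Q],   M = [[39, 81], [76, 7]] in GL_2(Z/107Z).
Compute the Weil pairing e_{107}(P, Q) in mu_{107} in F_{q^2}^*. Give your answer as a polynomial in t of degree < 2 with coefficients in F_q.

The 107-Weil pairing on E[107] over F_{196443376088257} is alternating-bilinear: e_{107}(P',Q') = e_{107}(P,Q)^det(M).
39*7 - 81*76 = -5883; reduced mod 107: det = 2, inverse 54.
7-bit Miller (1101011) on E'/F_{196443376088257} with a'=109048762108907, b'=107100782773579: accumulate tangent/chord ratios at Q'+S and P'+S'.
Result: e(P',Q') = 195802986308247 + 53127860778485*t.
Finally e_{107}(P,Q) = 183107795347277 + 77502810329536*t.

183107795347277 + 77502810329536*t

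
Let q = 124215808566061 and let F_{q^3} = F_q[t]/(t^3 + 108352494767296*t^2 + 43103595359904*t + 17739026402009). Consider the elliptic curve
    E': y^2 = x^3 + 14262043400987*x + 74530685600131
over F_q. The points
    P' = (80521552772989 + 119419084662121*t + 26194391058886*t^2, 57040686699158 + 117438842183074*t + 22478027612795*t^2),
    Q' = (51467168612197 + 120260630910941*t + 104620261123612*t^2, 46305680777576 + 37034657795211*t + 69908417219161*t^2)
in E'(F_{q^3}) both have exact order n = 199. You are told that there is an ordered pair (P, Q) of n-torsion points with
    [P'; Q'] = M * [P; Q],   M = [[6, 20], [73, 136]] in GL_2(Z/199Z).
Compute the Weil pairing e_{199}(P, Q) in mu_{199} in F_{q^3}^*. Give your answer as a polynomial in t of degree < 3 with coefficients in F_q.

e_{199}(aP+bQ,cP+dQ) = e_{199}(P,Q)^(ad-bc); with (a,b,c,d)=(6,20,73,136) this gives the det-199 law.
Inverting 152 mod 199: 127. Thus e_{199}(P,Q) = e(P',Q')^{127}.
8-bit Miller (11000111) on E'/F_{124215808566061} with a'=14262043400987, b'=74530685600131: accumulate tangent/chord ratios at Q'+S and P'+S'.
So e_{199}(P',Q') = 17922375508355 + 79405753725940*t + 117649850446377*t^2.
(17922375508355 + 79405753725940*t + 117649850446377*t^2)^{127} mod (124215808566061,f) = 20960216826920 + 49719929707265*t + 106731236716715*t^2.

20960216826920 + 49719929707265*t + 106731236716715*t^2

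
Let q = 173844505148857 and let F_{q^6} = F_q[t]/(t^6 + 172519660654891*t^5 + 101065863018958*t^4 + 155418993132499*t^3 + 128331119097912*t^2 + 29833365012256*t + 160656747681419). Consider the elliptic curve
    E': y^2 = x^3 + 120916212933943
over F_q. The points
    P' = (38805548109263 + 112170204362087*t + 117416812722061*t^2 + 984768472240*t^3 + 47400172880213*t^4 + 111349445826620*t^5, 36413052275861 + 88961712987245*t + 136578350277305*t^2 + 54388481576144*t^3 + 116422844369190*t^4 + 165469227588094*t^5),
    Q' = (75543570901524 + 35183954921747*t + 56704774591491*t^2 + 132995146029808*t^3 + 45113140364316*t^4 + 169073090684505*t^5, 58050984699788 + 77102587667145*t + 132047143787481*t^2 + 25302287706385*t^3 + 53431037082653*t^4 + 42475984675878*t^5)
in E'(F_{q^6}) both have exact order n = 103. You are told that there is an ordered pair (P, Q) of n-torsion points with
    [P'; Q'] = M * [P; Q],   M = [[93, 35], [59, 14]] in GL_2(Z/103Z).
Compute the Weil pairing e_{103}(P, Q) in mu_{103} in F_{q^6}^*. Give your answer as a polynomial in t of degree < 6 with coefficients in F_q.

Alternating bilinearity on E[103] (values in mu_{103} in F_{173844505148857^6}) gives e(P',Q') = e(P,Q)^det(M).
93*14 - 35*59 = -763; reduced mod 103: det = 61, inverse 76.
Miller loop for e_{103} over F_{173844505148857^6}: bits of 103 = 1100111; 6 double steps + 4 add steps, l/v at each.
f_P(D_Q)/f_Q(D_P) = 138927276041806 + 95919619927701*t + 6111159410516*t^2 + 144801082703754*t^3 + 98444553308114*t^4 + 86871776136600*t^5.
e_{103}(P,Q) = (138927276041806 + 95919619927701*t + 6111159410516*t^2 + 144801082703754*t^3 + 98444553308114*t^4 + 86871776136600*t^5)^{76} = 83947687854711 + 69429006997073*t + 164662281604410*t^2 + 166030331867041*t^3 + 11403121645081*t^4 + 107461741778208*t^5.

83947687854711 + 69429006997073*t + 164662281604410*t^2 + 166030331867041*t^3 + 11403121645081*t^4 + 107461741778208*t^5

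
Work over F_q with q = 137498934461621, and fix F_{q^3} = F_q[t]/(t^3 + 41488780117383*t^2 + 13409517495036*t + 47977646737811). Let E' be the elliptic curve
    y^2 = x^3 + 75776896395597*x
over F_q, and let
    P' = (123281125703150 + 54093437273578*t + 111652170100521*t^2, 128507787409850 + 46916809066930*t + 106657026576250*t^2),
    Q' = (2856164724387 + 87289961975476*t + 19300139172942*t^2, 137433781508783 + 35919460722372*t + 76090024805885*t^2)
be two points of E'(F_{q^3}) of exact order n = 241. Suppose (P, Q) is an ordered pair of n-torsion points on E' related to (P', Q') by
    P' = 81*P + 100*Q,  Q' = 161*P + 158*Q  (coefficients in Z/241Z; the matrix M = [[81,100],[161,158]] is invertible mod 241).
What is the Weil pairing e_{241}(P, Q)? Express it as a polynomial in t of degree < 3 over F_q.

136572718853454 + 22026149704639*t + 108016137556171*t^2

e_{241}(aP+bQ,cP+dQ) = e_{241}(P,Q)^(ad-bc); with (a,b,c,d)=(81,100,161,158) this gives the det-241 law.
So e_{241}(P,Q) = e_{241}(P',Q')^{77}, since 72*77 = 1 mod 241.
Miller loop for e_{241} over F_{137498934461621^3}: bits of 241 = 11110001; 7 double steps + 4 add steps, l/v at each.
Miller gives e_{241}(P',Q') = 53492466265024 + 93137227325753*t + 2647938030725*t^2 in F_{137498934461621^3}.
(53492466265024 + 93137227325753*t + 2647938030725*t^2)^{77} mod (137498934461621,f) = 136572718853454 + 22026149704639*t + 108016137556171*t^2.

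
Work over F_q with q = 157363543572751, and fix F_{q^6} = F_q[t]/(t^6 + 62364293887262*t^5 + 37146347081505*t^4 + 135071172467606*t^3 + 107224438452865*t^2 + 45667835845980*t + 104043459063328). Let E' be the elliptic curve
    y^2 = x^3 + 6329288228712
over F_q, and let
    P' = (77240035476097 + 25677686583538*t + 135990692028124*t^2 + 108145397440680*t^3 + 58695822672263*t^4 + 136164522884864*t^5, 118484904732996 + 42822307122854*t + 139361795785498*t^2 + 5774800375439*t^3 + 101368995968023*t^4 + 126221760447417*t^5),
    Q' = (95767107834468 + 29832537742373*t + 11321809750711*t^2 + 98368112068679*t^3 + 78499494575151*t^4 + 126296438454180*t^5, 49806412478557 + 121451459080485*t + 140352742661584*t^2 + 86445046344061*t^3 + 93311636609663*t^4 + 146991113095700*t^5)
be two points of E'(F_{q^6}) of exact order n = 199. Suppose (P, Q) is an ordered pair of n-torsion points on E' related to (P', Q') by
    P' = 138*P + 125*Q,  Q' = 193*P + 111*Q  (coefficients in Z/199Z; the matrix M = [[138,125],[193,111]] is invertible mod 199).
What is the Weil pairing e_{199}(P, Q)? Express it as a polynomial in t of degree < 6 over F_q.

Alternating bilinearity on E[199] (values in mu_{199} in F_{157363543572751^6}) gives e(P',Q') = e(P,Q)^det(M).
So e_{199}(P,Q) = e_{199}(P',Q')^{39}, since 148*39 = 1 mod 199.
Build f_{199,P'} and f_{199,Q'} via the 8-bit ladder of 199=11000111_2; evaluate at shifted divisors; quotient in F_{157363543572751^6}.
Miller gives e_{199}(P',Q') = 63795203946025 + 125420863491190*t + 88486349247539*t^2 + 140152857135415*t^3 + 89022244928956*t^4 + 100678703024008*t^5 in F_{157363543572751^6}.
Raise to 39: e(P,Q) = 79414004860012 + 132393655098195*t + 29735285326498*t^2 + 111357783756801*t^3 + 43115578495414*t^4 + 23829560870476*t^5 in mu_{199}.

79414004860012 + 132393655098195*t + 29735285326498*t^2 + 111357783756801*t^3 + 43115578495414*t^4 + 23829560870476*t^5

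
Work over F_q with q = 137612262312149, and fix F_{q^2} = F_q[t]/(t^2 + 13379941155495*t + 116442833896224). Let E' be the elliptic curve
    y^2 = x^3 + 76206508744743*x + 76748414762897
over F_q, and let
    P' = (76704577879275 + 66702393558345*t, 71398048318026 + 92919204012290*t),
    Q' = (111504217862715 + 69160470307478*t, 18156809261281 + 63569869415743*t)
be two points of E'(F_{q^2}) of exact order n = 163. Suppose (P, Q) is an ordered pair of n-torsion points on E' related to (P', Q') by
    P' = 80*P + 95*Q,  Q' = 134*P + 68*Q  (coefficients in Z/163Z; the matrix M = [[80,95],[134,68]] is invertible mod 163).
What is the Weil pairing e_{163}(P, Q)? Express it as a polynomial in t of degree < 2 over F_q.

78540394666516 + 91833779976307*t

e_{163}(aP+bQ,cP+dQ) = e_{163}(P,Q)^(ad-bc); with (a,b,c,d)=(80,95,134,68) this gives the det-163 law.
So e_{163}(P,Q) = e_{163}(P',Q')^{29}, since 45*29 = 1 mod 163.
Miller loop for e_{163} over F_{137612262312149^2}: bits of 163 = 10100011; 7 double steps + 3 add steps, l/v at each.
The quotient is 6242148932343 + 29303563440946*t.
Raise to 29: e(P,Q) = 78540394666516 + 91833779976307*t in mu_{163}.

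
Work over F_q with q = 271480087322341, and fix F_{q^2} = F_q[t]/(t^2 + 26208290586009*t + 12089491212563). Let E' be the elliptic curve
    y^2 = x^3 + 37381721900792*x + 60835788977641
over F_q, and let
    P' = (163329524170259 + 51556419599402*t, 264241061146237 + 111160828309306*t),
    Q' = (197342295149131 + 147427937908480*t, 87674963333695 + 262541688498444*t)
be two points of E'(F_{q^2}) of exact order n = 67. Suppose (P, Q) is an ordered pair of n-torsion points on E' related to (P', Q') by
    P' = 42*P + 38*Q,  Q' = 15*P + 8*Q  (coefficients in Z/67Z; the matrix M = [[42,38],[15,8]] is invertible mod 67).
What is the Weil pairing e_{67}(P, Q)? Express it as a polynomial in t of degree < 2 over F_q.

Alternating bilinearity on E[67] (values in mu_{67} in F_{271480087322341^2}) gives e(P',Q') = e(P,Q)^det(M).
det M = 42*8 - 38*15 = -234 = 34 (mod 67); 34^{-1} = 2 (mod 67).
7-bit Miller (1000011) on E'/F_{271480087322341} with a'=37381721900792, b'=60835788977641: accumulate tangent/chord ratios at Q'+S and P'+S'.
f_P(D_Q)/f_Q(D_P) = 260459832597333 + 165464566473762*t.
Thus e_{67}(P,Q) = 214886726044471 + 228050248689447*t.

214886726044471 + 228050248689447*t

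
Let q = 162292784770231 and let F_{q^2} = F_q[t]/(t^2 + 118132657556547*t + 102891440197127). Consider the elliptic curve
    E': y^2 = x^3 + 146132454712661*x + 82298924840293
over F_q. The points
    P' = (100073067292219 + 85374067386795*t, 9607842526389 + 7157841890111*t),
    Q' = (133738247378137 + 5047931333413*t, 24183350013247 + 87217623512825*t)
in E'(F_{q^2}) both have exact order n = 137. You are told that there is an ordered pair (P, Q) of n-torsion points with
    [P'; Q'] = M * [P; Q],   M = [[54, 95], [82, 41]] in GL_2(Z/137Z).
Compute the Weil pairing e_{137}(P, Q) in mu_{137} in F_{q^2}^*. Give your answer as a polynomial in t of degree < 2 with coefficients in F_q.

Under M = [[54,95],[82,41]] in GL_2(Z/137), e_{137}(P',Q') = e_{137}(P,Q)^(54*41-95*82 mod 137).
det(M) mod 137 = 41; its inverse in (Z/137)^* is 127 (check: 41*127 mod 137 = 1).
n = 137 = (10001001)_2 (8 bits, wt 3); accumulate f_{137,P'}(Q'+S)/f_{137,P'}(S) along the 7-step ladder.
f_P(D_Q)/f_Q(D_P) = 130769765001033 + 53096849535827*t.
Raise to 127: e(P,Q) = 147935136156380 + 33482660707814*t in mu_{137}.

147935136156380 + 33482660707814*t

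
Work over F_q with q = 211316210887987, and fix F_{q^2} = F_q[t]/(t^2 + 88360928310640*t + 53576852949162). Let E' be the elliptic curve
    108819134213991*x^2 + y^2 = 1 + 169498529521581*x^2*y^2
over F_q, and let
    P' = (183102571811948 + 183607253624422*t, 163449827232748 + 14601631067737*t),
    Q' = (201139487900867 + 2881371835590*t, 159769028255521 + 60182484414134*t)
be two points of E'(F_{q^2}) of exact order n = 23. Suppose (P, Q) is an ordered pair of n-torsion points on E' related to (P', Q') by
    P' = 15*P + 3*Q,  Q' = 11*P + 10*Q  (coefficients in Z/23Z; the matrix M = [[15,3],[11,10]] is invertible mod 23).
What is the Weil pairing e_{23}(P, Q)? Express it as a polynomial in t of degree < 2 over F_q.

Since e_{23}(P,P)=e_{23}(Q,Q)=1 and e_{23}(Q,P)=e_{23}(P,Q)^{-1}, expanding e_{23}(15*P + 3*Q,11*P + 10*Q) leaves e(P,Q)^det(M).
15*10 - 3*11 = 117; reduced mod 23: det = 2, inverse 12.
Map (x,y)_Ed via u=(1+y)/(1-y), v=(1+y)/((1-y)x) to Montgomery A=184391564832735,B=96644496583677; then to (a',b')=(123110492058651,73382942676926).
5-bit Miller (10111) on E'/F_{211316210887987} with a'=123110492058651, b'=73382942676926: accumulate tangent/chord ratios at Q'+S and P'+S'.
Result: e(P',Q') = 64799835311611 + 82637868394148*t.
Finally e_{23}(P,Q) = 154288284106877 + 158758713452348*t.

154288284106877 + 158758713452348*t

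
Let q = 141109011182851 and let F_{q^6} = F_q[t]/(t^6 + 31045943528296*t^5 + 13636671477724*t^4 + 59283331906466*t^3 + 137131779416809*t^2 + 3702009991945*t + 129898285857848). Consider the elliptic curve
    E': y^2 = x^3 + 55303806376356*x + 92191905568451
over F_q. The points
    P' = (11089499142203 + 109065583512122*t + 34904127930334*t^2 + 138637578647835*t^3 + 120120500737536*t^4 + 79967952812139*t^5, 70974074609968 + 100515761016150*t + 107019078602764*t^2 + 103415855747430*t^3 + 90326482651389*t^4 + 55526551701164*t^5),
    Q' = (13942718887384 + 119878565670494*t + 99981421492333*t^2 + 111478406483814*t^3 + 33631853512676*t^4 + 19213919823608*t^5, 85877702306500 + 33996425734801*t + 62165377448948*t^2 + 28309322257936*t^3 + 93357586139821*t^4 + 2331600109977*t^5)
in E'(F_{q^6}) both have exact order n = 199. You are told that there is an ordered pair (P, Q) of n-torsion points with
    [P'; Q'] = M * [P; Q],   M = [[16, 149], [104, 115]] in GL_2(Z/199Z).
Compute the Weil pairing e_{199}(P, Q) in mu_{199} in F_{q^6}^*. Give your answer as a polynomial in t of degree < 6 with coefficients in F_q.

12856955413168 + 128784582198798*t + 62387895113601*t^2 + 69805847097566*t^3 + 56621856280270*t^4 + 7519166008018*t^5

The 199-Weil pairing on E[199] over F_{141109011182851} is alternating-bilinear: e_{199}(P',Q') = e_{199}(P,Q)^det(M).
det(M) mod 199 = 75; its inverse in (Z/199)^* is 69 (check: 75*69 mod 199 = 1).
n = 199 = (11000111)_2 (8 bits, wt 5); accumulate f_{199,P'}(Q'+S)/f_{199,P'}(S) along the 7-step ladder.
The quotient is 82182449336869 + 13567618805766*t + 113728579445767*t^2 + 79238510048150*t^3 + 8525713951561*t^4 + 3332456480404*t^5.
(82182449336869 + 13567618805766*t + 113728579445767*t^2 + 79238510048150*t^3 + 8525713951561*t^4 + 3332456480404*t^5)^{69} mod (141109011182851,f) = 12856955413168 + 128784582198798*t + 62387895113601*t^2 + 69805847097566*t^3 + 56621856280270*t^4 + 7519166008018*t^5.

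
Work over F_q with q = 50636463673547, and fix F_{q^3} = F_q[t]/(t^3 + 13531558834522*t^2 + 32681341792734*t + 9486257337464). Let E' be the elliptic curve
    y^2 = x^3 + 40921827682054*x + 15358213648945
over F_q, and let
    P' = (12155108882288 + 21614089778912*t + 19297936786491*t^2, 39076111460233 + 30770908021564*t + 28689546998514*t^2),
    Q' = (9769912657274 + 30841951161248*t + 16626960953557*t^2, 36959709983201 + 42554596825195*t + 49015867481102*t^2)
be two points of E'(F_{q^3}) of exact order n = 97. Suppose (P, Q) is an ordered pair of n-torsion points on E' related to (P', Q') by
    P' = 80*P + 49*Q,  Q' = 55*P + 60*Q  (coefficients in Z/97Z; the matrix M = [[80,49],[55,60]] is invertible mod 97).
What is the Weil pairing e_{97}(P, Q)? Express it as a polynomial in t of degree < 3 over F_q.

40237600740430 + 32606130732881*t + 40550247372759*t^2

Since e_{97}(P,P)=e_{97}(Q,Q)=1 and e_{97}(Q,P)=e_{97}(P,Q)^{-1}, expanding e_{97}(80*P + 49*Q,55*P + 60*Q) leaves e(P,Q)^det(M).
det(M) mod 97 = 68; its inverse in (Z/97)^* is 10 (check: 68*10 mod 97 = 1).
Run Miller on y^2=x^3+40921827682054*x+15358213648945 over F_{50636463673547}: ladder 1100001 (7 bits); e = f_P(D_Q)/f_Q(D_P).
Result: e(P',Q') = 21528085142659 + 16237119403099*t + 35193586181791*t^2.
(21528085142659 + 16237119403099*t + 35193586181791*t^2)^{10} mod (50636463673547,f) = 40237600740430 + 32606130732881*t + 40550247372759*t^2.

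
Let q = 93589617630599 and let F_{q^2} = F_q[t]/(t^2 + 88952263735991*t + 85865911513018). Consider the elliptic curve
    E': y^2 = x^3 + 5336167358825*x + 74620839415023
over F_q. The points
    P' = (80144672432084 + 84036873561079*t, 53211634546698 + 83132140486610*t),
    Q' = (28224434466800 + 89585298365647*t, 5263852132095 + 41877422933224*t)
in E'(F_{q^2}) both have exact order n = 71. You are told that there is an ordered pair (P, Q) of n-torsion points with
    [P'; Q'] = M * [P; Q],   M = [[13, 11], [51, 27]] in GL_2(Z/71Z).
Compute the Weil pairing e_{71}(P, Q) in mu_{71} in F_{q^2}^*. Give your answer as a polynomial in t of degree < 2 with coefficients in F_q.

The 71-Weil pairing on E[71] over F_{93589617630599} is alternating-bilinear: e_{71}(P',Q') = e_{71}(P,Q)^det(M).
Hence e(P,Q) = e(P',Q')^{24} where 24 = 3^{-1} mod 71.
Run Miller on y^2=x^3+5336167358825*x+74620839415023 over F_{93589617630599}: ladder 1000111 (7 bits); e = f_P(D_Q)/f_Q(D_P).
The quotient is 81931031015323 + 77604034486738*t.
e_{71}(P,Q) = (81931031015323 + 77604034486738*t)^{24} = 41864366509973 + 32447682519526*t.

41864366509973 + 32447682519526*t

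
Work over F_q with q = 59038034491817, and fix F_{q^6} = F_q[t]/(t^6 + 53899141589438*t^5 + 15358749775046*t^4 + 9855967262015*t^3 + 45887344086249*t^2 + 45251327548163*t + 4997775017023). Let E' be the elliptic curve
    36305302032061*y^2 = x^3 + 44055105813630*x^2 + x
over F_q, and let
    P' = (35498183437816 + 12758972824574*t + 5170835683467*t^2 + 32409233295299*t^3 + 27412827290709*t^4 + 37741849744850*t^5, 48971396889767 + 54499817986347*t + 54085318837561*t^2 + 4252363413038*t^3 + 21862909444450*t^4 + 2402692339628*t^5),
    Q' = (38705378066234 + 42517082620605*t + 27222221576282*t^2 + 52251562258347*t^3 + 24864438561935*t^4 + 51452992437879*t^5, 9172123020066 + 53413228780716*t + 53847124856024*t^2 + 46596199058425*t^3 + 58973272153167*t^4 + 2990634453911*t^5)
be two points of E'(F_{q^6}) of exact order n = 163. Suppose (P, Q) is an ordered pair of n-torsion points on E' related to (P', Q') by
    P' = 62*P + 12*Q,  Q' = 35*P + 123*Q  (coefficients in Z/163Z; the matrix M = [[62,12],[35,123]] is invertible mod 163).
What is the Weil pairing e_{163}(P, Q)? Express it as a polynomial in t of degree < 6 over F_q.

45769115296484 + 20656432588847*t + 49512717494406*t^2 + 14175164966862*t^3 + 55885391281890*t^4 + 15244232170865*t^5

e_{163}(aP+bQ,cP+dQ) = e_{163}(P,Q)^(ad-bc); with (a,b,c,d)=(62,12,35,123) this gives the det-163 law.
Hence e(P,Q) = e(P',Q')^{24} where 24 = 34^{-1} mod 163.
Undo Montgomery via alpha=43838928540033, beta=1242103725742: (a',b')=(55109993547479,5606619284617) over F_{59038034491817}.
Run Miller on y^2=x^3+55109993547479*x+5606619284617 over F_{59038034491817}: ladder 10100011 (8 bits); e = f_P(D_Q)/f_Q(D_P).
The quotient is 56104325660650 + 34068496416262*t + 57849198974397*t^2 + 5245304355471*t^3 + 5041278979575*t^4 + 10969399809672*t^5.
Finally e_{163}(P,Q) = 45769115296484 + 20656432588847*t + 49512717494406*t^2 + 14175164966862*t^3 + 55885391281890*t^4 + 15244232170865*t^5.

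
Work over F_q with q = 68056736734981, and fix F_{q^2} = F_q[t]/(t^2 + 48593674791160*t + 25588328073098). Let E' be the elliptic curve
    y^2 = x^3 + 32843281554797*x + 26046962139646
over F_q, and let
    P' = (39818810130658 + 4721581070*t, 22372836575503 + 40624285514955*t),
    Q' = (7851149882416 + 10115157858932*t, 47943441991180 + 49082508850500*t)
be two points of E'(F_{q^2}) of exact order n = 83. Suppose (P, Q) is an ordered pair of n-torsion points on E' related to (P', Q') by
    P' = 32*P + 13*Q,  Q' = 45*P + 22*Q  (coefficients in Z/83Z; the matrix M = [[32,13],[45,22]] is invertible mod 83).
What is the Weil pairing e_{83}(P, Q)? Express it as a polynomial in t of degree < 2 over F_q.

Since e_{83}(P,P)=e_{83}(Q,Q)=1 and e_{83}(Q,P)=e_{83}(P,Q)^{-1}, expanding e_{83}(32*P + 13*Q,45*P + 22*Q) leaves e(P,Q)^det(M).
32*22 - 13*45 = 119; reduced mod 83: det = 36, inverse 30.
n = 83 = (1010011)_2 (7 bits, wt 4); accumulate f_{83,P'}(Q'+S)/f_{83,P'}(S) along the 6-step ladder.
Miller gives e_{83}(P',Q') = 56290294405285 + 6107191241659*t in F_{68056736734981^2}.
Finally e_{83}(P,Q) = 37549376284380 + 45923783994950*t.

37549376284380 + 45923783994950*t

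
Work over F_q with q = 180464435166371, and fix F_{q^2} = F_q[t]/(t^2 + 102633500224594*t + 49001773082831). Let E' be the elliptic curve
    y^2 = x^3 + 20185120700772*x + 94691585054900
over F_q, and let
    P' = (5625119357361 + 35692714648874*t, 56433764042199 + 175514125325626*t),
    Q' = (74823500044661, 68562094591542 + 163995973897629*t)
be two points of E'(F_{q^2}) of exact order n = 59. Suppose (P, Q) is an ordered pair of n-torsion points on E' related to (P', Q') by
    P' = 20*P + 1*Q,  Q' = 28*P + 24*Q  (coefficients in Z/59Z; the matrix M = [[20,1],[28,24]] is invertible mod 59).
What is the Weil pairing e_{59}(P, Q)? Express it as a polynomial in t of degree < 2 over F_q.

3718202173274 + 115944486405202*t

e_{59}(aP+bQ,cP+dQ) = e_{59}(P,Q)^(ad-bc); with (a,b,c,d)=(20,1,28,24) this gives the det-59 law.
det M = 20*24 - 1*28 = 452 = 39 (mod 59); 39^{-1} = 56 (mod 59).
Double-and-add over 111011: 6-1 doublings, 5-1 additions; each step l_{T,T}/v_{2T} or l_{T,P'}/v at Q'+S for random S.
Result: e(P',Q') = 80298231875873 + 165374694915161*t.
e_{59}(P,Q) = (80298231875873 + 165374694915161*t)^{56} = 3718202173274 + 115944486405202*t.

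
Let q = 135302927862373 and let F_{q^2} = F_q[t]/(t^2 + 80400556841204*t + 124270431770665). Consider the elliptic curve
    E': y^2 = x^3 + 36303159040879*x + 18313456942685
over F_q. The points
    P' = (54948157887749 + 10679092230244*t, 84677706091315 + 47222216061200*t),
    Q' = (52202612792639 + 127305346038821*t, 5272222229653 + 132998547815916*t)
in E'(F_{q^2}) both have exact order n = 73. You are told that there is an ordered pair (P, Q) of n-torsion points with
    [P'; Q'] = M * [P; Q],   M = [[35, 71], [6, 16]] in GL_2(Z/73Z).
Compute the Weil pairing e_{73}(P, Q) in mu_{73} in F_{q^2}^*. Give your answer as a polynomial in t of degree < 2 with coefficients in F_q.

Under M = [[35,71],[6,16]] in GL_2(Z/73), e_{73}(P',Q') = e_{73}(P,Q)^(35*16-71*6 mod 73).
Inverting 61 mod 73: 6. Thus e_{73}(P,Q) = e(P',Q')^{6}.
7-bit Miller (1001001) on E'/F_{135302927862373} with a'=36303159040879, b'=18313456942685: accumulate tangent/chord ratios at Q'+S and P'+S'.
The quotient is 71139938022305 + 83377472029899*t.
(71139938022305 + 83377472029899*t)^{6} mod (135302927862373,f) = 92760751779962 + 10955968949001*t.

92760751779962 + 10955968949001*t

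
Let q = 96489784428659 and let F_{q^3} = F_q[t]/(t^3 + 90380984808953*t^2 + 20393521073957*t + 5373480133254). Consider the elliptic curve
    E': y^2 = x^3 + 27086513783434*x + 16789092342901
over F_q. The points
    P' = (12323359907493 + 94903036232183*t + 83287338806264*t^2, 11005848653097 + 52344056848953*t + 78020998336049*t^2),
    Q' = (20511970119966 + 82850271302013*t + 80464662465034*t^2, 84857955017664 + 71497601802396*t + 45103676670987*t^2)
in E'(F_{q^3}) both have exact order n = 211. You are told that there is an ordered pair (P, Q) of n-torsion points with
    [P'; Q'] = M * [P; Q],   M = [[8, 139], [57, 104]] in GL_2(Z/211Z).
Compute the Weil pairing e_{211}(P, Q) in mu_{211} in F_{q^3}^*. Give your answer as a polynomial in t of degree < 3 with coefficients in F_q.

The 211-Weil pairing on E[211] over F_{96489784428659} is alternating-bilinear: e_{211}(P',Q') = e_{211}(P,Q)^det(M).
det(M) mod 211 = 83; its inverse in (Z/211)^* is 150 (check: 83*150 mod 211 = 1).
n = 211 = (11010011)_2 (8 bits, wt 5); accumulate f_{211,P'}(Q'+S)/f_{211,P'}(S) along the 7-step ladder.
Miller gives e_{211}(P',Q') = 77450214416502 + 82250345790178*t + 59835372221538*t^2 in F_{96489784428659^3}.
Hence e(P,Q) = 49794613766352 + 70512772380284*t + 52694885335298*t^2 in F_{96489784428659^3}^*.

49794613766352 + 70512772380284*t + 52694885335298*t^2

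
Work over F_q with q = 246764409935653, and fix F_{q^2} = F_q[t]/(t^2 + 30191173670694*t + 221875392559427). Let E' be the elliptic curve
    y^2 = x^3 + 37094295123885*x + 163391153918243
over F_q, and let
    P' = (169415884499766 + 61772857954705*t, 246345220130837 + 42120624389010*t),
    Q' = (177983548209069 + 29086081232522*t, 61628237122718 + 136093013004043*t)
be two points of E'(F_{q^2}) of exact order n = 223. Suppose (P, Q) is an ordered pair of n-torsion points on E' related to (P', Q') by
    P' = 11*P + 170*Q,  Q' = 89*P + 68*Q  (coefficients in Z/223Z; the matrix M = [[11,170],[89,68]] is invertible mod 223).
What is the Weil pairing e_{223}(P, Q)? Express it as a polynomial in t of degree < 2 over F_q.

Since e_{223}(P,P)=e_{223}(Q,Q)=1 and e_{223}(Q,P)=e_{223}(P,Q)^{-1}, expanding e_{223}(11*P + 170*Q,89*P + 68*Q) leaves e(P,Q)^det(M).
det M = 11*68 - 170*89 = -14382 = 113 (mod 223); 113^{-1} = 75 (mod 223).
Miller loop for e_{223} over F_{246764409935653^2}: bits of 223 = 11011111; 7 double steps + 6 add steps, l/v at each.
So e_{223}(P',Q') = 233741393933944 + 197170866273809*t.
Thus e_{223}(P,Q) = 4226420795757 + 208875288334512*t.

4226420795757 + 208875288334512*t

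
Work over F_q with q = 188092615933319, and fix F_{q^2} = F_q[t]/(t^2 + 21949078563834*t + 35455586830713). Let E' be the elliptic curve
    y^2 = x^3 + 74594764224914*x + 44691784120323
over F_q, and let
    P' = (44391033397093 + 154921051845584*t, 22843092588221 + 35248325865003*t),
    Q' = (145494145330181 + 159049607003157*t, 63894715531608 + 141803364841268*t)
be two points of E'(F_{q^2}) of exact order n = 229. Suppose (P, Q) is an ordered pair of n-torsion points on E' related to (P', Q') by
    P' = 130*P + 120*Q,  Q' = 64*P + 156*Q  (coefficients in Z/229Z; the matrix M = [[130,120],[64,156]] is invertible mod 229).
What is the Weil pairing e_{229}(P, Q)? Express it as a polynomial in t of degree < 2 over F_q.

48480001341299 + 184692757792285*t

The 229-Weil pairing on E[229] over F_{188092615933319} is alternating-bilinear: e_{229}(P',Q') = e_{229}(P,Q)^det(M).
det M = 130*156 - 120*64 = 12600 = 5 (mod 229); 5^{-1} = 46 (mod 229).
n = 229 = (11100101)_2 (8 bits, wt 5); accumulate f_{229,P'}(Q'+S)/f_{229,P'}(S) along the 7-step ladder.
Result: e(P',Q') = 176141084508364 + 108686619911418*t.
Raise to 46: e(P,Q) = 48480001341299 + 184692757792285*t in mu_{229}.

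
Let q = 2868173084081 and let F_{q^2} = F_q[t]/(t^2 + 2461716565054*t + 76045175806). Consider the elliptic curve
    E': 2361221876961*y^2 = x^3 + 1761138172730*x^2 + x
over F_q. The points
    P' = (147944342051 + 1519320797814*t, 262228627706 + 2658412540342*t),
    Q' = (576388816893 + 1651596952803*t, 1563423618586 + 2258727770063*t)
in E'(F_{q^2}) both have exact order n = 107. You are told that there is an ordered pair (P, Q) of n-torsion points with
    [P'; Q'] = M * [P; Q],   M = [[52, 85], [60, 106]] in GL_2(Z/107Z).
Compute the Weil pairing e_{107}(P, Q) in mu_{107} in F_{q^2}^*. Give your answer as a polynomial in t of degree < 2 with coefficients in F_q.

Alternating bilinearity on E[107] (values in mu_{107} in F_{2868173084081^2}) gives e(P',Q') = e(P,Q)^det(M).
det M = 52*106 - 85*60 = 412 = 91 (mod 107); 91^{-1} = 20 (mod 107).
Montgomery->Weierstrass: x_W = 1022212148870*x+903480126222, y_W=1022212148870*y on F_{2868173084081}; lands on y^2=x^3+1747429015941*x+673480907659.
Miller loop for e_{107} over F_{2868173084081^2}: bits of 107 = 1101011; 6 double steps + 4 add steps, l/v at each.
f_P(D_Q)/f_Q(D_P) = 1756075672642 + 2467115306318*t.
(1756075672642 + 2467115306318*t)^{20} mod (2868173084081,f) = 2513551564186 + 887484376600*t.

2513551564186 + 887484376600*t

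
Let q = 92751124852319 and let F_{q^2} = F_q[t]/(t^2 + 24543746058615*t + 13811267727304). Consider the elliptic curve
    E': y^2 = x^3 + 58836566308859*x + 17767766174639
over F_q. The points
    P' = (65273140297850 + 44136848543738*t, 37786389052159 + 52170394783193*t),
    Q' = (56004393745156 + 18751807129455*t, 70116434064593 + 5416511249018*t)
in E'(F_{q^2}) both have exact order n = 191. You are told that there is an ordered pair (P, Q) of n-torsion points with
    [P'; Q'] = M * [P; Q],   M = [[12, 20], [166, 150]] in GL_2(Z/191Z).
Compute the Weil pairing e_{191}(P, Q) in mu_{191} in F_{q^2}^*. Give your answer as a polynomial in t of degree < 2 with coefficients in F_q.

Alternating bilinearity on E[191] (values in mu_{191} in F_{92751124852319^2}) gives e(P',Q') = e(P,Q)^det(M).
det(M) mod 191 = 8; its inverse in (Z/191)^* is 24 (check: 8*24 mod 191 = 1).
Miller loop for e_{191} over F_{92751124852319^2}: bits of 191 = 10111111; 7 double steps + 6 add steps, l/v at each.
Result: e(P',Q') = 78501783287360 + 26490014450613*t.
Hence e(P,Q) = 82043626421799 + 5220711088885*t in F_{92751124852319^2}^*.

82043626421799 + 5220711088885*t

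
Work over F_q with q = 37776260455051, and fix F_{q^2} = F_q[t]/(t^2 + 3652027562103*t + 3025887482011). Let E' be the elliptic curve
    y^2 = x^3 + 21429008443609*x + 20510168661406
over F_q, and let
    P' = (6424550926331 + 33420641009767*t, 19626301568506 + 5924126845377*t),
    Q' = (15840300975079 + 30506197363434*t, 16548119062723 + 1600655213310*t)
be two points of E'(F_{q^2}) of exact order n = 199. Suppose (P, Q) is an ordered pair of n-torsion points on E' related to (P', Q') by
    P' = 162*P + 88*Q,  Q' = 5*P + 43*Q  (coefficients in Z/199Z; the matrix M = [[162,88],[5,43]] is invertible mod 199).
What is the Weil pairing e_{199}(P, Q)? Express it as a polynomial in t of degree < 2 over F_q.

Alternating bilinearity on E[199] (values in mu_{199} in F_{37776260455051^2}) gives e(P',Q') = e(P,Q)^det(M).
Hence e(P,Q) = e(P',Q')^{165} where 165 = 158^{-1} mod 199.
Miller loop for e_{199} over F_{37776260455051^2}: bits of 199 = 11000111; 7 double steps + 4 add steps, l/v at each.
f_P(D_Q)/f_Q(D_P) = 14750943653741 + 4811604592580*t.
Hence e(P,Q) = 10095833610520 + 28196346429032*t in F_{37776260455051^2}^*.

10095833610520 + 28196346429032*t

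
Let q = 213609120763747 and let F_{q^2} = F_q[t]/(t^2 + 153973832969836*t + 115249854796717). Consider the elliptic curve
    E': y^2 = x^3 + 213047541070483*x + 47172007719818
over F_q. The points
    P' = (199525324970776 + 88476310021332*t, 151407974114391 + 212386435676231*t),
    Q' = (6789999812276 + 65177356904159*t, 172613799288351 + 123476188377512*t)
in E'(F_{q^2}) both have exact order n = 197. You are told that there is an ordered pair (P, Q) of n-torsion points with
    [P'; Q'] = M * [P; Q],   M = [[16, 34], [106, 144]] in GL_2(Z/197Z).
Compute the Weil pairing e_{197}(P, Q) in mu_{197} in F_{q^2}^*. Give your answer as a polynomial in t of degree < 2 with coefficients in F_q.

Alternating bilinearity on E[197] (values in mu_{197} in F_{213609120763747^2}) gives e(P',Q') = e(P,Q)^det(M).
16*144 - 34*106 = -1300; reduced mod 197: det = 79, inverse 5.
Double-and-add over 11000101: 8-1 doublings, 4-1 additions; each step l_{T,T}/v_{2T} or l_{T,P'}/v at Q'+S for random S.
e_{197}(P',Q') = 76549714178461 + 37738523107384*t.
Finally e_{197}(P,Q) = 54080811761611 + 140529065347585*t.

54080811761611 + 140529065347585*t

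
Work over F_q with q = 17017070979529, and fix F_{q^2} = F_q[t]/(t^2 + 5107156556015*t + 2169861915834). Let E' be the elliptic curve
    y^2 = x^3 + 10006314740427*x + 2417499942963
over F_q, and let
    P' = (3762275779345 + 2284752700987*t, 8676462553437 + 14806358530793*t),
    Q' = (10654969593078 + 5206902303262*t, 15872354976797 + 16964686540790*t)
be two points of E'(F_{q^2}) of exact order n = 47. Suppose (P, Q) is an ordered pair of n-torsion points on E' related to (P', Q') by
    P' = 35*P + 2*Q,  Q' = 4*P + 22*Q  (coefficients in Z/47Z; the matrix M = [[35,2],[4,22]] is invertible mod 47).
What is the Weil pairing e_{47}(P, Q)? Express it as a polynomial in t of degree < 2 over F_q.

7043709785372 + 971530082553*t

e_{47} is bilinear + alternating on E[47], so e_{47}(35*P + 2*Q, 4*P + 22*Q) = e_{47}(P,Q)^(35*22-2*4).
35*22 - 2*4 = 762; reduced mod 47: det = 10, inverse 33.
n = 47 = (101111)_2 (6 bits, wt 5); accumulate f_{47,P'}(Q'+S)/f_{47,P'}(S) along the 5-step ladder.
So e_{47}(P',Q') = 2152850936688 + 11159644342478*t.
(2152850936688 + 11159644342478*t)^{33} mod (17017070979529,f) = 7043709785372 + 971530082553*t.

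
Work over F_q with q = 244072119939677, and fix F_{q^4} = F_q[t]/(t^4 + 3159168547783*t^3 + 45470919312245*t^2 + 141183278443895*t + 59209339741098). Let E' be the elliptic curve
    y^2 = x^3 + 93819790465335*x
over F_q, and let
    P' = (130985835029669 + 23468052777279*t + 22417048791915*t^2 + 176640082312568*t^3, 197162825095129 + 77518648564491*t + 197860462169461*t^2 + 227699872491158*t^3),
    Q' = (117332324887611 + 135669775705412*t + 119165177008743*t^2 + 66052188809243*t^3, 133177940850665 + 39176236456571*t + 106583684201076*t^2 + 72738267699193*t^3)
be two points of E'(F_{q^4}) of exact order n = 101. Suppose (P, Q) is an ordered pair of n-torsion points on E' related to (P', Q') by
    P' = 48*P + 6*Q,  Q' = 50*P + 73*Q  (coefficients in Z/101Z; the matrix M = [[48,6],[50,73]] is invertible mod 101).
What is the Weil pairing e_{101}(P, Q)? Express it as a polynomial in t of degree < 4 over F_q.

227390731441583 + 37620734892756*t + 229538449092561*t^2 + 40694776755092*t^3

The 101-Weil pairing on E[101] over F_{244072119939677} is alternating-bilinear: e_{101}(P',Q') = e_{101}(P,Q)^det(M).
So e_{101}(P,Q) = e_{101}(P',Q')^{18}, since 73*18 = 1 mod 101.
Double-and-add over 1100101: 7-1 doublings, 4-1 additions; each step l_{T,T}/v_{2T} or l_{T,P'}/v at Q'+S for random S.
So e_{101}(P',Q') = 95539425615877 + 83787651758643*t + 101813542407143*t^2 + 90427905350568*t^3.
Hence e(P,Q) = 227390731441583 + 37620734892756*t + 229538449092561*t^2 + 40694776755092*t^3 in F_{244072119939677^4}^*.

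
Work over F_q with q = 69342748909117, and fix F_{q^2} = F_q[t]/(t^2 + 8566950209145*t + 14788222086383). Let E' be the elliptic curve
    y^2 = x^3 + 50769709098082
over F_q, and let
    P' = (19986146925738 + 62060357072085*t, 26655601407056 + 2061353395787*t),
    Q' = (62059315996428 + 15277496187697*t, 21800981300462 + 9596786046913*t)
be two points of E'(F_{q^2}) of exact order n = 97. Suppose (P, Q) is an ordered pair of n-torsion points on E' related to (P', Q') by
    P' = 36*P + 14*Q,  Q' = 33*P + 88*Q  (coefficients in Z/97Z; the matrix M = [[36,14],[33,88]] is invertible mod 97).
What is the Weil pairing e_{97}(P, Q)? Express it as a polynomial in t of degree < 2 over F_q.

e_{97} is bilinear + alternating on E[97], so e_{97}(36*P + 14*Q, 33*P + 88*Q) = e_{97}(P,Q)^(36*88-14*33).
det M = 36*88 - 14*33 = 2706 = 87 (mod 97); 87^{-1} = 29 (mod 97).
Build f_{97,P'} and f_{97,Q'} via the 7-bit ladder of 97=1100001_2; evaluate at shifted divisors; quotient in F_{69342748909117^2}.
Result: e(P',Q') = 34955447364421 + 3202084805352*t.
Thus e_{97}(P,Q) = 48009861138707 + 56499997631841*t.

48009861138707 + 56499997631841*t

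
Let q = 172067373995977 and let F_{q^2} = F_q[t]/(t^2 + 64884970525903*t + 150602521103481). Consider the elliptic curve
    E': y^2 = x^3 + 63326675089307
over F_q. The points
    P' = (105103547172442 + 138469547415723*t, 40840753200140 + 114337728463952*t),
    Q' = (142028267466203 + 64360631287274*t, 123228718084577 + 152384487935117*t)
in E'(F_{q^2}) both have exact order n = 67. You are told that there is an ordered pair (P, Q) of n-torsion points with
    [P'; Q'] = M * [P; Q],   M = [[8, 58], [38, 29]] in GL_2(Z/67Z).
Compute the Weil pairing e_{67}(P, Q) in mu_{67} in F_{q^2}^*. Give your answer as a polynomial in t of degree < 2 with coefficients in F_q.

117667747622056 + 66452813719393*t

e_{67} is bilinear + alternating on E[67], so e_{67}(8*P + 58*Q, 38*P + 29*Q) = e_{67}(P,Q)^(8*29-58*38).
det(M) mod 67 = 38; its inverse in (Z/67)^* is 30 (check: 38*30 mod 67 = 1).
n = 67 = (1000011)_2 (7 bits, wt 3); accumulate f_{67,P'}(Q'+S)/f_{67,P'}(S) along the 6-step ladder.
Miller gives e_{67}(P',Q') = 15588030115699 + 20069872405347*t in F_{172067373995977^2}.
Thus e_{67}(P,Q) = 117667747622056 + 66452813719393*t.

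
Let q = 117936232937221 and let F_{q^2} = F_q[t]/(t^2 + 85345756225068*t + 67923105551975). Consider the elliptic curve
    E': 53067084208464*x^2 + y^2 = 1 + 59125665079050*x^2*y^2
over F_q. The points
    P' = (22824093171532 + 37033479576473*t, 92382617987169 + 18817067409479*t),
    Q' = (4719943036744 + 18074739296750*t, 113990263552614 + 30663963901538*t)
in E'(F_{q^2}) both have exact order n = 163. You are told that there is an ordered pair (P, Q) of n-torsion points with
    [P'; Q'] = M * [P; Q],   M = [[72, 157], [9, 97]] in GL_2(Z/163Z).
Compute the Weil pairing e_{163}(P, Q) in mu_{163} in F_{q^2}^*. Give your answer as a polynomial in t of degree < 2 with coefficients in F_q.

e_{163}(aP+bQ,cP+dQ) = e_{163}(P,Q)^(ad-bc); with (a,b,c,d)=(72,157,9,97) this gives the det-163 law.
det M = 72*97 - 157*9 = 5571 = 29 (mod 163); 29^{-1} = 45 (mod 163).
Edwards->Montgomery: u=(1+y)/(1-y), v=u/x -> 114275124462802v^2=u^3+61946317987872u^2+u; then x_W=57453471250964u+18698791547919: y^2=x^3+8707890073383*x+61290310533457.
Build f_{163,P'} and f_{163,Q'} via the 8-bit ladder of 163=10100011_2; evaluate at shifted divisors; quotient in F_{117936232937221^2}.
Result: e(P',Q') = 7610667376986 + 58989404692449*t.
Raise to 45: e(P,Q) = 3178460651328 + 57003126207043*t in mu_{163}.

3178460651328 + 57003126207043*t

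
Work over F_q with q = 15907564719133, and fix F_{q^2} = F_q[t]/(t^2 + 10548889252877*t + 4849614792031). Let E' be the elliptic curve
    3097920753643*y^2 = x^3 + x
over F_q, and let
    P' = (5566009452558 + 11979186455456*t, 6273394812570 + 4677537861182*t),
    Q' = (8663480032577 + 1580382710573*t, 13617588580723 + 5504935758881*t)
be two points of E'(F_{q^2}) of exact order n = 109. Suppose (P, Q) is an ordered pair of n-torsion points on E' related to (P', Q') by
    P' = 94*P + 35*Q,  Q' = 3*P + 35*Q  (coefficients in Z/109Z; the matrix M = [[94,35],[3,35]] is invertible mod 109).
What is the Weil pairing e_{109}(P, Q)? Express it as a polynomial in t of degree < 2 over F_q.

7655955985152 + 7656099333781*t

The 109-Weil pairing on E[109] over F_{15907564719133} is alternating-bilinear: e_{109}(P',Q') = e_{109}(P,Q)^det(M).
Inverting 24 mod 109: 50. Thus e_{109}(P,Q) = e(P',Q')^{50}.
Montgomery->Weierstrass: x_W = 2054857273074*x, y_W=2054857273074*y on F_{15907564719133}; lands on y^2=x^3+11122818367773*x.
Double-and-add over 1101101: 7-1 doublings, 5-1 additions; each step l_{T,T}/v_{2T} or l_{T,P'}/v at Q'+S for random S.
So e_{109}(P',Q') = 13581675840169 + 4478861418844*t.
Finally e_{109}(P,Q) = 7655955985152 + 7656099333781*t.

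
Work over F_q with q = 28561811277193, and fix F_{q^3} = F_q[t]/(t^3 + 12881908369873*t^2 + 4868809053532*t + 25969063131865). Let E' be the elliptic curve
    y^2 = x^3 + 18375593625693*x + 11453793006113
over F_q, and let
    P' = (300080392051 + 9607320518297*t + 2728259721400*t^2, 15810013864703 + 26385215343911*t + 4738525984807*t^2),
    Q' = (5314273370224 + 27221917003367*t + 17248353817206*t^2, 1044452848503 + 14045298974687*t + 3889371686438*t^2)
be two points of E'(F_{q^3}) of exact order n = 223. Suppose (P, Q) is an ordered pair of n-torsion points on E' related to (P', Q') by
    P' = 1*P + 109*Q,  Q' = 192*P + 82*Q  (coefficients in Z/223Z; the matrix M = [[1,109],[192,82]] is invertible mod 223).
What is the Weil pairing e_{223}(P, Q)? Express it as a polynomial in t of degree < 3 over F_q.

16281058264326 + 27338315417652*t + 1574427307742*t^2

Under M = [[1,109],[192,82]] in GL_2(Z/223), e_{223}(P',Q') = e_{223}(P,Q)^(1*82-109*192 mod 223).
Inverting 116 mod 223: 25. Thus e_{223}(P,Q) = e(P',Q')^{25}.
Miller loop for e_{223} over F_{28561811277193^3}: bits of 223 = 11011111; 7 double steps + 6 add steps, l/v at each.
e_{223}(P',Q') = 9545250692130 + 6920993022552*t + 19581035767151*t^2.
Hence e(P,Q) = 16281058264326 + 27338315417652*t + 1574427307742*t^2 in F_{28561811277193^3}^*.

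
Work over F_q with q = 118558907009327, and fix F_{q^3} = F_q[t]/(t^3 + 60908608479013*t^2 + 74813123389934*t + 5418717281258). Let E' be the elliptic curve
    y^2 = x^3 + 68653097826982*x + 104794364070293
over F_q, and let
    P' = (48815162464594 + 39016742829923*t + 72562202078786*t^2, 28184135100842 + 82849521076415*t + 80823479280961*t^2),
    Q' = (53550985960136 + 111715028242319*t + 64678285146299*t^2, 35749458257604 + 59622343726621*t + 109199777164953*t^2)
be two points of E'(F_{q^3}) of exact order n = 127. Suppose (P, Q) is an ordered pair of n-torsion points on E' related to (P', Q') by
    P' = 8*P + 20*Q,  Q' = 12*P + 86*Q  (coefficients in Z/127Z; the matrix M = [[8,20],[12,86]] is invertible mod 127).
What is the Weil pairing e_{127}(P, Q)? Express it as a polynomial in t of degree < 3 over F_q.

Under M = [[8,20],[12,86]] in GL_2(Z/127), e_{127}(P',Q') = e_{127}(P,Q)^(8*86-20*12 mod 127).
So e_{127}(P,Q) = e_{127}(P',Q')^{91}, since 67*91 = 1 mod 127.
7-bit Miller (1111111) on E'/F_{118558907009327} with a'=68653097826982, b'=104794364070293: accumulate tangent/chord ratios at Q'+S and P'+S'.
The quotient is 77938157982227 + 81219505857817*t + 111966518327589*t^2.
Raise to 91: e(P,Q) = 5601636667646 + 34393642945335*t + 15582776574187*t^2 in mu_{127}.

5601636667646 + 34393642945335*t + 15582776574187*t^2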